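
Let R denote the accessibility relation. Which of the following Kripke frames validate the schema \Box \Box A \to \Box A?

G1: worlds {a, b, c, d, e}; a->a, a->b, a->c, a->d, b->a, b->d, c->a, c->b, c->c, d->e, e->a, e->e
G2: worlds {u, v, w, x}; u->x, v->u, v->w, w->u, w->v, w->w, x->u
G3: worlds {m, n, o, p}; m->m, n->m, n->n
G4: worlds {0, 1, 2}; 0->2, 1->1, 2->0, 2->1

G1, G3

This is the axiom for density; its first-order frame correspondent is \forall x \forall y (Rxy \to \exists z (Rxz \wedge Rzy)).
G1: satisfies the condition.
G2: fails — Rxu but no z with Rxz and Rzu.
G3: satisfies the condition.
G4: fails — R20 but no z with R2z and Rz0.
Valid on: G1, G3.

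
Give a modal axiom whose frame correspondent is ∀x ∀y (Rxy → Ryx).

The condition is symmetry. The B schema q → □◇q defines it.
Suppose q→□◇q is valid. Take Rxy and set V(q)={x}. Then q at x, so □◇q at x, so ◇q at y, so some z with Ryz has q; z=x, i.e. Ryx.

q → □◇q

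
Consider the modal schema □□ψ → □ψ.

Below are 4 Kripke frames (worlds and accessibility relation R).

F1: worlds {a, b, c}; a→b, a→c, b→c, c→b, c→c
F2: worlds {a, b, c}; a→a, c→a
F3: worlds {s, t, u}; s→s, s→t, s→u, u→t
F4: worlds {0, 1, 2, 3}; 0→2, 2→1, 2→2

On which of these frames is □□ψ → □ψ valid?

The schema corresponds to density: ∀x ∀y (Rxy → ∃z (Rxz ∧ Rzy)).
F1: ✓.
F2: ✓.
F3: fails — Rut but no z with Ruz and Rzt.
F4: ✓.

F1, F2, F4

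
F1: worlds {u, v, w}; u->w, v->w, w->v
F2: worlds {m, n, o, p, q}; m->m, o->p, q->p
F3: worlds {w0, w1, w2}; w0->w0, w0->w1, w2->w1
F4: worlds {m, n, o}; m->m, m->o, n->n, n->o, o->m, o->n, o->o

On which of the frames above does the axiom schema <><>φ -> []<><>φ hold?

Frame correspondent (Sahlqvist): forall x forall y forall z ((x R^2 y & xRz) -> exists w (y = w & z R^2 w)) — i.e. a generalized confluence (Geach) condition.
F1: fails — uR²v, uRw but no t with v=t and wR²t.
F2: condition met.
F3: fails — w0R²w0, w0Rw1 but no w with w0=w and w1R²w.
F4: condition met.
Valid on: F2, F4.

F2, F4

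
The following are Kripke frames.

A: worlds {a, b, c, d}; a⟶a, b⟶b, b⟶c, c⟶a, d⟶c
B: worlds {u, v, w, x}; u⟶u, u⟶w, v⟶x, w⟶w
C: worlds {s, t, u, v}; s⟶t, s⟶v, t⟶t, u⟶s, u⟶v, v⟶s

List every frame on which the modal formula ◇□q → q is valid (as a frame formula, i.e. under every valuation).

none

The schema corresponds to symmetry: ∀x ∀y (Rxy → Ryx).
A: fails — Rbc but not Rcb.
B: fails — Rvx but not Rxv.
C: fails — Ruv but not Rvu.
Valid on no frame.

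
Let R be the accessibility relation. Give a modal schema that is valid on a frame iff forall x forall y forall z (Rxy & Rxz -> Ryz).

A defining formula is ◇s → □◇s (the 5 axiom).
Suppose ◇s→□◇s is valid. Take Rxy, Rxz and set V(s)={y}. Then ◇s at x, so □◇s at x, so ◇s at z, so some w with Rzw has s; w=y, i.e. Rzy. By symmetry of the argument, Ryz.

◇s → □◇s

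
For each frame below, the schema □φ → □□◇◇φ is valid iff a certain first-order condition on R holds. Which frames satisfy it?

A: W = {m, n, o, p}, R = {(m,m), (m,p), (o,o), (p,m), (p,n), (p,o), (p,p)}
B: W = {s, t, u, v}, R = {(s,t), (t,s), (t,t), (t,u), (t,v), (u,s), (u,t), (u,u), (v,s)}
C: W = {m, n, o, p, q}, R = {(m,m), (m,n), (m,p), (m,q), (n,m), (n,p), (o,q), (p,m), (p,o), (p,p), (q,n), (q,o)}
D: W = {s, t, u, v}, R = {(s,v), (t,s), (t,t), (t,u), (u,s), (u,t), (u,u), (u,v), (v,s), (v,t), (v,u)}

This is the axiom for a generalized confluence (Geach) condition; its first-order frame correspondent is ∀x ∀z (xR²z → ∃w (xRw ∧ zR²w)).
A: fails — mR²n but no w with mRw and nR²w.
B: condition met.
C: fails — nR²o but no w with nRw and oR²w.
D: fails — sR²s but no w with sRw and sR²w.
Valid on: B.

B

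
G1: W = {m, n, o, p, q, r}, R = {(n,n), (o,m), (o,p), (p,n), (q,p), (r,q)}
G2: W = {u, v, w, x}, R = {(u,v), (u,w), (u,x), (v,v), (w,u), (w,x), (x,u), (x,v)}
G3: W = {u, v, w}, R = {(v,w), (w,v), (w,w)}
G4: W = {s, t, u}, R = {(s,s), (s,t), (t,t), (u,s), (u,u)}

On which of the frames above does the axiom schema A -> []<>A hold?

G3

Frame correspondent (Sahlqvist): forall x forall y (Rxy -> Ryx) — i.e. symmetry.
G1: fails — Rom but not Rmo.
G2: fails — Ruv but not Rvu.
G3: ✓.
G4: fails — Rus but not Rsu.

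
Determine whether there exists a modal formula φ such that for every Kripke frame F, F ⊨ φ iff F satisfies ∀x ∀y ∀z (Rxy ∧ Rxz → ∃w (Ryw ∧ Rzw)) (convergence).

The condition is convergence. A defining modal formula is ◇□r → □◇r.
Suppose ◇□r→□◇r is valid. Take Rxy, Rxz and set V(r)={w : Ryw}. Then □r at y so ◇□r at x, so □◇r at x, so ◇r at z, giving w with Rzw and Ryw.

Yes — defined by ◇□r → □◇r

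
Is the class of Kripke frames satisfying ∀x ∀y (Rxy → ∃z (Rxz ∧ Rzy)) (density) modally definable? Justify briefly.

This is a Sahlqvist condition; the C4 axiom □□p → □p defines it.

Yes — defined by □□p → □p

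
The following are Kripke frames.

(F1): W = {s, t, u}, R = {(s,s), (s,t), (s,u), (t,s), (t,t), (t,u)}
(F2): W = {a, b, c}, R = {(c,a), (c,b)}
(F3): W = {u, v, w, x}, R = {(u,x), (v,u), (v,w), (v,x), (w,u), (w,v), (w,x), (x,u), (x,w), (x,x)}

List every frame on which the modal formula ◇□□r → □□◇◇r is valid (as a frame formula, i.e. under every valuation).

(F2), (F3)

The schema corresponds to a generalized confluence (Geach) condition: ∀x ∀y ∀z ((xRy ∧ xR²z) → ∃w (yR²w ∧ zR²w)).
(F1): fails — sRs, sR²u but no w with sR²w and uR²w.
(F2): condition met.
(F3): condition met.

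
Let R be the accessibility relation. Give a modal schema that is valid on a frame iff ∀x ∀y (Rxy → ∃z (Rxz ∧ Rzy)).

This is density; the standard corresponding axiom is C4: □□r → □r.
Suppose □□r→□r is valid. Take Rxy and set V(r)={w : xR²w}. Then □□r at x, so □r at x, so r at y, i.e. ∃z(Rxz∧Rzy).

□□r → □r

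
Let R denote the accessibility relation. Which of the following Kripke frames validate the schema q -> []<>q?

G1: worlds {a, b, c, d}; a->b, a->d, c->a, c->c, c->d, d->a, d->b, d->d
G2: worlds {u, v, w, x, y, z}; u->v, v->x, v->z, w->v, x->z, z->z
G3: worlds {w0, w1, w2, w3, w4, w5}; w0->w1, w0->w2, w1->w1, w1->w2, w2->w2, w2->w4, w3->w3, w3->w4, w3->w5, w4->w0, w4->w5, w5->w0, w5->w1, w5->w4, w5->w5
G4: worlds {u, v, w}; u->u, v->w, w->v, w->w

The schema corresponds to symmetry: forall x forall y (Rxy -> Ryx).
G1: fails — Rcd but not Rdc.
G2: fails — Ruv but not Rvu.
G3: fails — Rw1w2 but not Rw2w1.
G4: holds.

G4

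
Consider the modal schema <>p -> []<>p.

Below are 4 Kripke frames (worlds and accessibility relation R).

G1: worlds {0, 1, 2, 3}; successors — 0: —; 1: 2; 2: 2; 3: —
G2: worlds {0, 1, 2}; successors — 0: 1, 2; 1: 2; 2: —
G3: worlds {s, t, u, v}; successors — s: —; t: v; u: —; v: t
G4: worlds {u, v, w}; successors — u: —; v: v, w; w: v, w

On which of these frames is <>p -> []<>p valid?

The schema corresponds to the Euclidean property: forall x forall y forall z (Rxy & Rxz -> Ryz).
G1: satisfies the condition.
G2: fails — R01 and R01 but not R11.
G3: fails — Rtv and Rtv but not Rvv.
G4: satisfies the condition.

G1, G4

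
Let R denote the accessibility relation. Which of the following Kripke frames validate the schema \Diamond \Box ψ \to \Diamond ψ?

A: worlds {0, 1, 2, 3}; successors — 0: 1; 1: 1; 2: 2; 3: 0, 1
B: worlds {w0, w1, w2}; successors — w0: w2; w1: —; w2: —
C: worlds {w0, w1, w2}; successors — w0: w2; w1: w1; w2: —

This is the axiom for a generalized confluence (Geach) condition; its first-order frame correspondent is \forall x \forall y (xRy \to \exists w (yRw \wedge xRw)).
A: satisfies the condition.
B: fails — w0Rw2 but no w with w2Rw and w0Rw.
C: fails — w0Rw2 but no w with w2Rw and w0Rw.
Valid on: A.

A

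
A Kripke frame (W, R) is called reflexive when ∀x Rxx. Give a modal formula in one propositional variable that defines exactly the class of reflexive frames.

The condition is reflexivity. The T schema □p → p defines it.

□p → p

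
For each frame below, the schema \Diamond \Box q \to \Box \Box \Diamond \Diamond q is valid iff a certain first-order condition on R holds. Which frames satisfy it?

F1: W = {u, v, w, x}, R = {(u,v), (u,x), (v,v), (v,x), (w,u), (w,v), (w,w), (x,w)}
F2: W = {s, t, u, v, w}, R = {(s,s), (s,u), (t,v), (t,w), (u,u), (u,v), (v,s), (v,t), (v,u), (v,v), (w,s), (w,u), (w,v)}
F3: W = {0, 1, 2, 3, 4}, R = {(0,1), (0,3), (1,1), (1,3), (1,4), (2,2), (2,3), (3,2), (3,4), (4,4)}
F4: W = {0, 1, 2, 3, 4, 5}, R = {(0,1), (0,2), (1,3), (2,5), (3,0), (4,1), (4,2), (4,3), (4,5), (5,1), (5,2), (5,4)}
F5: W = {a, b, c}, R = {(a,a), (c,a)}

This is the axiom for a generalized confluence (Geach) condition; its first-order frame correspondent is \forall x \forall y \forall z ((xRy \wedge x R^2 z) \to \exists w (yRw \wedge z R^2 w)).
F1: holds.
F2: holds.
F3: fails — 2R2, 2R²4 but no w with 2Rw and 4R²w.
F4: fails — 0R1, 0R²3 but no w with 1Rw and 3R²w.
F5: holds.
Valid on: F1, F2, F5.

F1, F2, F5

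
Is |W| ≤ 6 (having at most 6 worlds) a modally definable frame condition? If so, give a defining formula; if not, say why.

Modal frame validity is preserved under disjoint unions.
Any modal formula valid on each of 7 disjoint one-world frames is valid on their disjoint union (validity is preserved under disjoint unions). Each one-world frame has |W|=1≤6, but the union has |W|=7.
So no modal formula (or set of formulas) defines exactly the |W|≤6 frames.

Not modally definable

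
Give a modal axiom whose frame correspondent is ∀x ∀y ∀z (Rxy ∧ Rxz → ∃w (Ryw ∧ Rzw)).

◇□q → □◇q

A defining formula is ◇□q → □◇q (the .2 axiom).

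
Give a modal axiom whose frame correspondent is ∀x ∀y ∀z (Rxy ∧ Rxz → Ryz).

◇r → □◇r

This is the Euclidean property; the standard corresponding axiom is 5: ◇r → □◇r.
Suppose ◇r→□◇r is valid. Take Rxy, Rxz and set V(r)={y}. Then ◇r at x, so □◇r at x, so ◇r at z, so some w with Rzw has r; w=y, i.e. Rzy. By symmetry of the argument, Ryz.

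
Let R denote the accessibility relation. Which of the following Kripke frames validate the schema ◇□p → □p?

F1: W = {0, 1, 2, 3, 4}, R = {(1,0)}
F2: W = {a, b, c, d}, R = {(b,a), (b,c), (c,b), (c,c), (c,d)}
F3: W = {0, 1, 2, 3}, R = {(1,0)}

none

This is the axiom for the Euclidean property; its first-order frame correspondent is ∀x ∀y ∀z (Rxy ∧ Rxz → Ryz).
F1: fails — R10 and R10 but not R00.
F2: fails — Rbc and Rba but not Rca.
F3: fails — R10 and R10 but not R00.
Valid on no frame.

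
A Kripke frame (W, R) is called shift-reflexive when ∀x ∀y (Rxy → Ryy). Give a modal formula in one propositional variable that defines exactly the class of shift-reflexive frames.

This is shift-reflexivity; the standard corresponding axiom is T□: □(□ψ → ψ).
Suppose □(□ψ→ψ) is valid. Take Rxy and set V(ψ)={w : Ryw}. Then at y, □ψ holds; since □(□ψ→ψ) at x, □ψ→ψ at y, so ψ at y, i.e. Ryy.

□(□ψ → ψ)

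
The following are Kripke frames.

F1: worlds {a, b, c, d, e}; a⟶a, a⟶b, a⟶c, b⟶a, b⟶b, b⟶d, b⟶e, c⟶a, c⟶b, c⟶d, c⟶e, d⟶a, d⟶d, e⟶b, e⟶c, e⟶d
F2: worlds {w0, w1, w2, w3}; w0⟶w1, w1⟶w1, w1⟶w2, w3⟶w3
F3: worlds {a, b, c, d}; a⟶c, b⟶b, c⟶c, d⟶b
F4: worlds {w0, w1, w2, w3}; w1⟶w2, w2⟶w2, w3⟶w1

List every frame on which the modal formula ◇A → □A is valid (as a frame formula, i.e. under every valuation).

The schema corresponds to partial functionality: ∀x ∀y ∀z (Rxy ∧ Rxz → y = z).
F1: fails — a sees both a and b.
F2: fails — w1 sees both w1 and w2.
F3: ✓.
F4: ✓.
Valid on: F3, F4.

F3, F4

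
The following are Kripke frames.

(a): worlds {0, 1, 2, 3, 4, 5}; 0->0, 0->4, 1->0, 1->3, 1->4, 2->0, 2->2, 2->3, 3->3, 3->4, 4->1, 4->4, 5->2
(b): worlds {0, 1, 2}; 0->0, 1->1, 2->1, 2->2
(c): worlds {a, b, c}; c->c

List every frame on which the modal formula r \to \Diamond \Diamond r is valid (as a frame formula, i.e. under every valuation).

Frame correspondent (Sahlqvist): \forall x \exists w (x = w \wedge x R^2 w) — i.e. a generalized confluence (Geach) condition.
(a): fails — at 5 but no w with 5=w and 5R²w.
(b): condition met.
(c): fails — at a but no w with a=w and aR²w.
Valid on: (b).

(b)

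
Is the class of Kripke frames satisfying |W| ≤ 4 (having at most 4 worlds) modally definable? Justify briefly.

Not modally definable

Any modally definable frame class is closed under disjoint unions.
Any modal formula valid on each of 5 disjoint one-world frames is valid on their disjoint union (validity is preserved under disjoint unions). Each one-world frame has |W|=1≤4, but the union has |W|=5.
So the class is not modally definable.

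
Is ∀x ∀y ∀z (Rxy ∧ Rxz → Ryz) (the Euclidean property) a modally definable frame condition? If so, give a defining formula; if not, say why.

This is a Sahlqvist condition; the 5 axiom ◇p → □◇p defines it.

Yes — defined by ◇p → □◇p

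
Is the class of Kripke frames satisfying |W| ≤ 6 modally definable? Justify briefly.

Any modally definable frame class is closed under disjoint unions.
Any modal formula valid on each of 7 disjoint one-world frames is valid on their disjoint union (validity is preserved under disjoint unions). Each one-world frame has |W|=1≤6, but the union has |W|=7.
So the class is not modally definable.

No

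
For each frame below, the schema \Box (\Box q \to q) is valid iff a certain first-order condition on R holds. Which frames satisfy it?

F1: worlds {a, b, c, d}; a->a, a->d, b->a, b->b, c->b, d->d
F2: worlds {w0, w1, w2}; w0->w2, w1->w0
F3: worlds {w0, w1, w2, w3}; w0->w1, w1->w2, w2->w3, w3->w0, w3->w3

F1

The schema corresponds to shift-reflexivity: \forall x \forall y (Rxy \to Ryy).
F1: holds.
F2: fails — Rw0w2 but not Rw2w2.
F3: fails — Rw1w2 but not Rw2w2.
Valid on: F1.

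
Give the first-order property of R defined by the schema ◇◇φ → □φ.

This is a Sahlqvist (Geach-type) schema ◇^2□^0φ → □^1◇^0φ.
Minimal-valuation argument: fix x; take any y with xR^2y and any z with xR^1z. Set V(φ) to the set of worlds R-reachable from y in exactly 0 steps. Then □^0φ holds at y, so the antecedent holds at x; validity forces ◇^0φ at z, giving a w with zR^0w and yR^0w.
First-order correspondent: ∀x ∀y ∀z ((xR²y ∧ xRz) → ∃w (y = w ∧ z = w)).

∀x ∀y ∀z ((xR²y ∧ xRz) → ∃w (y = w ∧ z = w))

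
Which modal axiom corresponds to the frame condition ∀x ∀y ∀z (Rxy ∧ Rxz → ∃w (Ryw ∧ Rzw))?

◇□q → □◇q

This is convergence; the standard corresponding axiom is .2: ◇□q → □◇q.
Suppose ◇□q→□◇q is valid. Take Rxy, Rxz and set V(q)={w : Ryw}. Then □q at y so ◇□q at x, so □◇q at x, so ◇q at z, giving w with Rzw and Ryw.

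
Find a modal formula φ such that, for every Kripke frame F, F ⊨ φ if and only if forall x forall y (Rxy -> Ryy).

The condition is shift-reflexivity. The T□ schema □(□r → r) defines it.
Suppose □(□r→r) is valid. Take Rxy and set V(r)={w : Ryw}. Then at y, □r holds; since □(□r→r) at x, □r→r at y, so r at y, i.e. Ryy.

□(□r → r)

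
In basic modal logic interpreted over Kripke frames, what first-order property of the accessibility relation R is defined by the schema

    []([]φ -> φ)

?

shift-reflexivity

This is the T□ axiom.
Its frame correspondent is shift-reflexivity — forall x forall y (Rxy -> Ryy).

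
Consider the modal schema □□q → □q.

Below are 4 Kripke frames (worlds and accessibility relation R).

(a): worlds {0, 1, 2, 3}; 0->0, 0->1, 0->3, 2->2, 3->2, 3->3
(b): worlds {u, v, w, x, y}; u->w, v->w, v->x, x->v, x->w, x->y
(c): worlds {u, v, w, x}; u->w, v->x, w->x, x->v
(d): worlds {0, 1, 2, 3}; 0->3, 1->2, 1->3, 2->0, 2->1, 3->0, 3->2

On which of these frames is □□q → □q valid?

Frame correspondent (Sahlqvist): ∀x ∀y (Rxy → ∃z (Rxz ∧ Rzy)) — i.e. density.
(a): ✓.
(b): fails — Ruw but no z with Ruz and Rzw.
(c): fails — Rvx but no z with Rvz and Rzx.
(d): fails — R32 but no z with R3z and Rz2.
Valid on: (a).

(a)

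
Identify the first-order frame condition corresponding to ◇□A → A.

Symmetry

Replacing A by ¬A and contraposing gives the equivalent schema A → □◇A.
Suppose A→□◇A is valid. Take Rxy and set V(A)={x}. Then A at x, so □◇A at x, so ◇A at y, so some z with Ryz has A; z=x, i.e. Ryx.
Conversely, any frame satisfying ∀x ∀y (Rxy → Ryx) validates the schema.
Frame condition: ∀x ∀y (Rxy → Ryx).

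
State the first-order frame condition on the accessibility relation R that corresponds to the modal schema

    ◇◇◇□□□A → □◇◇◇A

This is a Sahlqvist (Geach-type) schema ◇^3□^3A → □^1◇^3A.
First-order correspondent: ∀x ∀y ∀z ((xR³y ∧ xRz) → ∃w (yR³w ∧ zR³w)).

∀x ∀y ∀z ((xR³y ∧ xRz) → ∃w (yR³w ∧ zR³w))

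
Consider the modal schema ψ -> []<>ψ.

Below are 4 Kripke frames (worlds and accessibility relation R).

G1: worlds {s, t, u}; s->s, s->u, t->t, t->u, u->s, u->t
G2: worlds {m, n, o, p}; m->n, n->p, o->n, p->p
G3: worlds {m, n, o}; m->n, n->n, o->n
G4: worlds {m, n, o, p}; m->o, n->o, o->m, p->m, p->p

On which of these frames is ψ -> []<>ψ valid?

G1

This is the axiom for symmetry; its first-order frame correspondent is forall x forall y (Rxy -> Ryx).
G1: condition met.
G2: fails — Ron but not Rno.
G3: fails — Ron but not Rno.
G4: fails — Rpm but not Rmp.
Valid on: G1.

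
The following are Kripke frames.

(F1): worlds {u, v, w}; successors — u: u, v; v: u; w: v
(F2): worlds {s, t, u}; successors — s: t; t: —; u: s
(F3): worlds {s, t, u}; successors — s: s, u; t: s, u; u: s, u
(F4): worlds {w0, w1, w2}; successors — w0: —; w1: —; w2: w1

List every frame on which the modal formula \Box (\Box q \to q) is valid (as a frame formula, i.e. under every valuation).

(F3)

The schema corresponds to shift-reflexivity: \forall x \forall y (Rxy \to Ryy).
(F1): fails — Ruv but not Rvv.
(F2): fails — Rus but not Rss.
(F3): ✓.
(F4): fails — Rw2w1 but not Rw1w1.
Valid on: (F3).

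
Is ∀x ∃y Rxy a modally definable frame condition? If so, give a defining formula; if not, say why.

This is a Sahlqvist condition; the D axiom □p → ◇p defines it.

Definable; □p → ◇p defines it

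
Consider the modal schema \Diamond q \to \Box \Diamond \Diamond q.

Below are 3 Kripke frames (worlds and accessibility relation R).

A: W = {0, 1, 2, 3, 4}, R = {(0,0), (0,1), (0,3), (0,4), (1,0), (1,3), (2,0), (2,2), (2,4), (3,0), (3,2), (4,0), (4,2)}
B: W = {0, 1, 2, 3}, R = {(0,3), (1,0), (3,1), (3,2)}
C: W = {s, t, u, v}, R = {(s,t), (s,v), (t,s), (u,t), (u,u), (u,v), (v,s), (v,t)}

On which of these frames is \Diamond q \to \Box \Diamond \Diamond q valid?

A

This is the axiom for a generalized confluence (Geach) condition; its first-order frame correspondent is \forall x \forall y \forall z ((xRy \wedge xRz) \to \exists w (y = w \wedge z R^2 w)).
A: condition met.
B: fails — 0R3, 0R3 but no w with 3=w and 3R²w.
C: fails — uRu, uRt but no w with u=w and tR²w.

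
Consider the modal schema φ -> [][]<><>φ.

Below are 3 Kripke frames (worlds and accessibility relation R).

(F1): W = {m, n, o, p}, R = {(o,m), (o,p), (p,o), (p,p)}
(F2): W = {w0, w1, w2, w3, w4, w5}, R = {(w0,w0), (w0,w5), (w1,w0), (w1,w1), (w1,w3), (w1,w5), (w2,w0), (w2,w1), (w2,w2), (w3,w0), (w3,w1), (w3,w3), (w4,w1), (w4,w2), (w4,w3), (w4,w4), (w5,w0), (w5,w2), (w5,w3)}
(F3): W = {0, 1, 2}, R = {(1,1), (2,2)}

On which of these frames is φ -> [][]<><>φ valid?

(F3)

This is the axiom for a generalized confluence (Geach) condition; its first-order frame correspondent is forall x forall z (x R^2 z -> exists w (x = w & z R^2 w)).
(F1): fails — pR²m but no w with p=w and mR²w.
(F2): fails — w1R²w0 but no w with w1=w and w0R²w.
(F3): ✓.
Valid on: (F3).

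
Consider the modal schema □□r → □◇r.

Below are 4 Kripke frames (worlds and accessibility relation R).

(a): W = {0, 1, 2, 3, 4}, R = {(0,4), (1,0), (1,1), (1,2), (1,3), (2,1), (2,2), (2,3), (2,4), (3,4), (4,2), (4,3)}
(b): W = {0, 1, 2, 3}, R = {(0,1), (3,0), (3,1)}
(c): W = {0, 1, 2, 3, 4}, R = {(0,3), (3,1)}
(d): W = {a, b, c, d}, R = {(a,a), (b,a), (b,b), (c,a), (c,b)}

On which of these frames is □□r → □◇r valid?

(a), (d)

The schema corresponds to a generalized confluence (Geach) condition: ∀x ∀z (xRz → ∃w (xR²w ∧ zRw)).
(a): condition met.
(b): fails — 0R1 but no w with 0R²w and 1Rw.
(c): fails — 3R1 but no w with 3R²w and 1Rw.
(d): condition met.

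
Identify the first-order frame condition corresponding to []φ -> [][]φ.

Suppose □φ→□□φ is valid. Take Rxy, Ryz and set V(φ)={w : Rxw}. Then □φ at x, so □□φ at x, so □φ at y, so φ at z, i.e. Rxz.

transitivity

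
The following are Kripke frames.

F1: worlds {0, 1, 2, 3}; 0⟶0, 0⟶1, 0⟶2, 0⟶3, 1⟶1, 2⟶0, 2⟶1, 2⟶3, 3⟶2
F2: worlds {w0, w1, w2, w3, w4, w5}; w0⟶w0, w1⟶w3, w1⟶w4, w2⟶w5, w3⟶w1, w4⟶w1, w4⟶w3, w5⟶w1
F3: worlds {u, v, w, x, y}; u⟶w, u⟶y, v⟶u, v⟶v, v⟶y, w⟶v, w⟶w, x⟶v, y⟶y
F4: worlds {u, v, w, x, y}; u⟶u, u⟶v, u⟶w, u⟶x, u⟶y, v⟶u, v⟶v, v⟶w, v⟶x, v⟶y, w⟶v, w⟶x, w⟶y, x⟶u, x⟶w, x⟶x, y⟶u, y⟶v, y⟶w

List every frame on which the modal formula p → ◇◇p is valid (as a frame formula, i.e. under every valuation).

F1, F4

Frame correspondent (Sahlqvist): ∀x ∃w (x = w ∧ xR²w) — i.e. a generalized confluence (Geach) condition.
F1: satisfies the condition.
F2: fails — at w2 but no w with w2=w and w2R²w.
F3: fails — at u but no t with u=t and uR²t.
F4: satisfies the condition.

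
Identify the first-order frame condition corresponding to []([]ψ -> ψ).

Suppose □(□ψ→ψ) is valid. Take Rxy and set V(ψ)={w : Ryw}. Then at y, □ψ holds; since □(□ψ→ψ) at x, □ψ→ψ at y, so ψ at y, i.e. Ryy.
Conversely, any frame satisfying forall x forall y (Rxy -> Ryy) validates the schema.
Frame condition: forall x forall y (Rxy -> Ryy).

shift-reflexivity: forall x forall y (Rxy -> Ryy)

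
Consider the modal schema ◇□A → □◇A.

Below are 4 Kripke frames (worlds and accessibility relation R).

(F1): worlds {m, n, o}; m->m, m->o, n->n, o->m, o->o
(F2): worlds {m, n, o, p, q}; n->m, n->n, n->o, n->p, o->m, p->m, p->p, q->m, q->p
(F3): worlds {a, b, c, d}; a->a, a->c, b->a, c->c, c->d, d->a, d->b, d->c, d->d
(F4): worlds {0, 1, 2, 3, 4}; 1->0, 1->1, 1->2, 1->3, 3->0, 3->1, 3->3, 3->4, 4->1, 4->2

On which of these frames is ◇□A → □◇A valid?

Frame correspondent (Sahlqvist): ∀x ∀y ∀z (Rxy ∧ Rxz → ∃w (Ryw ∧ Rzw)) — i.e. convergence.
(F1): condition met.
(F2): fails — Rnn and Rnm but n and m have no common successor.
(F3): fails — Rdc and Rdb but c and b have no common successor.
(F4): fails — R10 and R10 but 0 and 0 have no common successor.
Valid on: (F1).

(F1)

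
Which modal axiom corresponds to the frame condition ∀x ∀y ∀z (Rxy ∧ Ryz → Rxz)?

The condition is transitivity. The 4 schema □s → □□s defines it.

□s → □□s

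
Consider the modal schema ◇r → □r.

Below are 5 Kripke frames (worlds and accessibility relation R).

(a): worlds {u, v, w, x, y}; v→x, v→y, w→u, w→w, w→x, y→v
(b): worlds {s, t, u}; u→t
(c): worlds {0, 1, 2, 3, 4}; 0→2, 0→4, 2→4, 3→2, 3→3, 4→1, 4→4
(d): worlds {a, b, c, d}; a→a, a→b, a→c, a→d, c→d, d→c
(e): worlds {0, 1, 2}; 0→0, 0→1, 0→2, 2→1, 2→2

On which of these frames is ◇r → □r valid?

(b)

The schema corresponds to partial functionality: ∀x ∀y ∀z (Rxy ∧ Rxz → y = z).
(a): fails — v sees both x and y.
(b): satisfies the condition.
(c): fails — 0 sees both 2 and 4.
(d): fails — a sees both a and b.
(e): fails — 0 sees both 0 and 1.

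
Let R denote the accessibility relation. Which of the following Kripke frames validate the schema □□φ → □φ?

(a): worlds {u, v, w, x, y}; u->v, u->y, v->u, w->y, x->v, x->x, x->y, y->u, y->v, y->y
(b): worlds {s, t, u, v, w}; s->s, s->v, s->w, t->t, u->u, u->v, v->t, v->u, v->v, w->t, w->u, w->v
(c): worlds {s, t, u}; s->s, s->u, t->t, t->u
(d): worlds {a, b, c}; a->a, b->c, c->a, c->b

Frame correspondent (Sahlqvist): ∀x ∀y (Rxy → ∃z (Rxz ∧ Rzy)) — i.e. density.
(a): fails — Rvu but no z with Rvz and Rzu.
(b): condition met.
(c): condition met.
(d): fails — Rbc but no z with Rbz and Rzc.
Valid on: (b), (c).

(b), (c)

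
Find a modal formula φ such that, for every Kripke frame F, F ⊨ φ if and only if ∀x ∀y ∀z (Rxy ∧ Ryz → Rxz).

□r → □□r

A defining formula is □r → □□r (the 4 axiom).
Suppose □r→□□r is valid. Take Rxy, Ryz and set V(r)={w : Rxw}. Then □r at x, so □□r at x, so □r at y, so r at z, i.e. Rxz.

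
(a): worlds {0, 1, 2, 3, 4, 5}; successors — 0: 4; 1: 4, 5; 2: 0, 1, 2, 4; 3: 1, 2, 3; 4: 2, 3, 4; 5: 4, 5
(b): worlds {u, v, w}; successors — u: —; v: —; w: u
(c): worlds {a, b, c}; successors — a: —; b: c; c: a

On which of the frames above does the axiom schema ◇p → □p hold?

Frame correspondent (Sahlqvist): ∀x ∀y ∀z (Rxy ∧ Rxz → y = z) — i.e. partial functionality.
(a): fails — 1 sees both 4 and 5.
(b): ✓.
(c): ✓.

(b), (c)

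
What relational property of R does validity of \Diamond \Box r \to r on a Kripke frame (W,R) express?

symmetry

This schema is equivalent to the B axiom r → □◇r.
It corresponds to symmetry: \forall x \forall y (Rxy \to Ryx).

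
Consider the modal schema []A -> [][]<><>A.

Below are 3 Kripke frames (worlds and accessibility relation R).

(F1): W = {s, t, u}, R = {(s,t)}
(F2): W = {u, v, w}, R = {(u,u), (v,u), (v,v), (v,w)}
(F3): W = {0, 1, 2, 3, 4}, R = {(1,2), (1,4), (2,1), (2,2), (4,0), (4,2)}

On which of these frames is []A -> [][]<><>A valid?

(F1)

This is the axiom for a generalized confluence (Geach) condition; its first-order frame correspondent is forall x forall z (x R^2 z -> exists w (xRw & z R^2 w)).
(F1): holds.
(F2): fails — vR²w but no t with vRt and wR²t.
(F3): fails — 1R²0 but no w with 1Rw and 0R²w.
Valid on: (F1).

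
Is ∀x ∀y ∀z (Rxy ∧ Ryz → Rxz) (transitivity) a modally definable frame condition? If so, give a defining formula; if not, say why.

Yes, by □p → □□p

Yes: it is transitivity, defined by the 4 schema □p → □□p.
Suppose □p→□□p is valid. Take Rxy, Ryz and set V(p)={w : Rxw}. Then □p at x, so □□p at x, so □p at y, so p at z, i.e. Rxz.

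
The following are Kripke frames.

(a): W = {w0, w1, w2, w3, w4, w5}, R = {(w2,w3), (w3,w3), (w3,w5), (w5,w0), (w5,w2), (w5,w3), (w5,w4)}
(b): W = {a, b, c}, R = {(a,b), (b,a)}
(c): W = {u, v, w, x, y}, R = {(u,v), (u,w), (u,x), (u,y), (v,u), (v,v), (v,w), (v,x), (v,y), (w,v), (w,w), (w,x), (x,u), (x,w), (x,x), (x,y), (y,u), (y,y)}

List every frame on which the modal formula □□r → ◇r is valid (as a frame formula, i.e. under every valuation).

(c)

Frame correspondent (Sahlqvist): ∀x ∃w (xR²w ∧ xRw) — i.e. a generalized confluence (Geach) condition.
(a): fails — at w0 but no w with w0R²w and w0Rw.
(b): fails — at a but no w with aR²w and aRw.
(c): ✓.
Valid on: (c).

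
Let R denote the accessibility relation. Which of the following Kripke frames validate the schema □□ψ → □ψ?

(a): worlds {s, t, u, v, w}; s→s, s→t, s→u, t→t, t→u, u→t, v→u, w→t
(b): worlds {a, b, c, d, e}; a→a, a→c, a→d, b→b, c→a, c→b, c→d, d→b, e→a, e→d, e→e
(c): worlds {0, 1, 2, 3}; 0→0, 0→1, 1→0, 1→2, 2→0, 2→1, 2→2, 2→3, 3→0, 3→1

Frame correspondent (Sahlqvist): ∀x ∀y (Rxy → ∃z (Rxz ∧ Rzy)) — i.e. density.
(a): fails — Rvu but no z with Rvz and Rzu.
(b): satisfies the condition.
(c): satisfies the condition.

(b), (c)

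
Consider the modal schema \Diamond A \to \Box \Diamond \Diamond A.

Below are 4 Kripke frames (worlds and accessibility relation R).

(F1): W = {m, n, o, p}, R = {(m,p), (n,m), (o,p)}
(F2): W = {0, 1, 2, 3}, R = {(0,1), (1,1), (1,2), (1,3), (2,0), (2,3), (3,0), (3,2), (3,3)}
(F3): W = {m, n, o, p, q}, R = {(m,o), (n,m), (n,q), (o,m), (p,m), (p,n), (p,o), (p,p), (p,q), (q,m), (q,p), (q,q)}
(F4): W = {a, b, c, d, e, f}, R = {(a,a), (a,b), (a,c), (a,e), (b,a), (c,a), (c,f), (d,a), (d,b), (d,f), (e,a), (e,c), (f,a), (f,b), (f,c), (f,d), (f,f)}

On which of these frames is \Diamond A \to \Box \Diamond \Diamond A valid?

The schema corresponds to a generalized confluence (Geach) condition: \forall x \forall y \forall z ((xRy \wedge xRz) \to \exists w (y = w \wedge z R^2 w)).
(F1): fails — mRp, mRp but no w with p=w and pR²w.
(F2): fails — 2R0, 2R0 but no w with 0=w and 0R²w.
(F3): fails — nRq, nRm but no w with q=w and mR²w.
(F4): fails — dRf, dRb but no w with f=w and bR²w.

none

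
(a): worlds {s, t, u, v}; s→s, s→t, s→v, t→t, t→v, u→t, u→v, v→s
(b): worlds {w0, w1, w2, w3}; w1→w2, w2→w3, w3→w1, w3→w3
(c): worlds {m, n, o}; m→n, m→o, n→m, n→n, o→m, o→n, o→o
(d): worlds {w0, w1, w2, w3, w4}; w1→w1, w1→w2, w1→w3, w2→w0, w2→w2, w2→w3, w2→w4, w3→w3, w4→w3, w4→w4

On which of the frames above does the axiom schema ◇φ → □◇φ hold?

The schema corresponds to the Euclidean property: ∀x ∀y ∀z (Rxy ∧ Rxz → Ryz).
(a): fails — Rsv and Rsv but not Rvv.
(b): fails — Rw1w2 and Rw1w2 but not Rw2w2.
(c): fails — Rmn and Rmo but not Rno.
(d): fails — Rw1w2 and Rw1w1 but not Rw2w1.
Valid on no frame.

none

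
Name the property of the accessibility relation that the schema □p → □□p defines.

This schema is the 4 axiom.
Its frame correspondent is transitivity — ∀x ∀y ∀z (Rxy ∧ Ryz → Rxz).

transitivity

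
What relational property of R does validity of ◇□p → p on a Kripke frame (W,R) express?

symmetry

Equivalently (dual form): p → □◇p.
Suppose p→□◇p is valid. Take Rxy and set V(p)={x}. Then p at x, so □◇p at x, so ◇p at y, so some z with Ryz has p; z=x, i.e. Ryx.
Conversely, on a frame with symmetry the schema holds at every world under every valuation.
Frame condition: ∀x ∀y (Rxy → Ryx).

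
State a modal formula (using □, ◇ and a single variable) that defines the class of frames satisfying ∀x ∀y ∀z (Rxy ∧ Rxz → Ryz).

A defining formula is ◇q → □◇q (the 5 axiom).
Suppose ◇q→□◇q is valid. Take Rxy, Rxz and set V(q)={y}. Then ◇q at x, so □◇q at x, so ◇q at z, so some w with Rzw has q; w=y, i.e. Rzy. By symmetry of the argument, Ryz.

◇q → □◇q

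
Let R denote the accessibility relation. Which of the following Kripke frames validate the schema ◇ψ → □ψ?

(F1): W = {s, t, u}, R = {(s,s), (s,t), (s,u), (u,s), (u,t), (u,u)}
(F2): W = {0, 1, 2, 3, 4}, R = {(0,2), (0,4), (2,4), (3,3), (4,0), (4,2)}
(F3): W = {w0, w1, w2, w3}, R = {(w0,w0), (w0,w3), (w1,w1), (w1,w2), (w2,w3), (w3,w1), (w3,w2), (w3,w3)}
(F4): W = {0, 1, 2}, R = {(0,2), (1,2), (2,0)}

The schema corresponds to partial functionality: ∀x ∀y ∀z (Rxy ∧ Rxz → y = z).
(F1): fails — s sees both s and t.
(F2): fails — 0 sees both 2 and 4.
(F3): fails — w0 sees both w0 and w3.
(F4): holds.
Valid on: (F4).

(F4)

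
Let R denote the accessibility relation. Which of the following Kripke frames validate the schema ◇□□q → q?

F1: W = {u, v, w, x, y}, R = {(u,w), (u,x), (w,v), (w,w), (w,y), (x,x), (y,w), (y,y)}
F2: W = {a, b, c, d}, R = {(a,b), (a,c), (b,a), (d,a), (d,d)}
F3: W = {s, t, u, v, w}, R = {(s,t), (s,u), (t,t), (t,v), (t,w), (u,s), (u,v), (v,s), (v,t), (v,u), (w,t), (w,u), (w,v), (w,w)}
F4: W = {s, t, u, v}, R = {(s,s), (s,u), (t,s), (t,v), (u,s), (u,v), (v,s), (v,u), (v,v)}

none

The schema corresponds to a generalized confluence (Geach) condition: ∀x ∀y (xRy → ∃w (yR²w ∧ x = w)).
F1: fails — uRw but no t with wR²t and u=t.
F2: fails — aRb but no w with bR²w and a=w.
F3: fails — uRs but no w* with sR²w* and u=w*.
F4: fails — tRs but no w with sR²w and t=w.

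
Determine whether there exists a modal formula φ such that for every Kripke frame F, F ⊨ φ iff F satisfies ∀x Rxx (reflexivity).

This is a Sahlqvist condition; the T axiom □p → p defines it.
Suppose □p→p is valid. At any x set V(p)={w : Rxw}. Then □p holds at x, so p holds at x, i.e. Rxx.

Yes, by □p → p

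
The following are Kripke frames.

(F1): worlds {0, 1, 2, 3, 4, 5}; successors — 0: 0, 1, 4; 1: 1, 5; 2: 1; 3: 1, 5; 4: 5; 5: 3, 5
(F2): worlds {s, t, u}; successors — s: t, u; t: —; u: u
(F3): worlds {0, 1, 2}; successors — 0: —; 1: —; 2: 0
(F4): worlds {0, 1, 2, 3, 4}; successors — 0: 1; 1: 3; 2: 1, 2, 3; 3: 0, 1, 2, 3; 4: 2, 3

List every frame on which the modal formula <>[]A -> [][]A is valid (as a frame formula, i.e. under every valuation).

This is the axiom for a generalized confluence (Geach) condition; its first-order frame correspondent is forall x forall y forall z ((xRy & x R^2 z) -> exists w (yRw & z = w)).
(F1): fails — 0R0, 0R²5 but no w with 0Rw and 5=w.
(F2): fails — sRt, sR²u but no w with tRw and u=w.
(F3): condition met.
(F4): fails — 2R1, 2R²0 but no w with 1Rw and 0=w.

(F3)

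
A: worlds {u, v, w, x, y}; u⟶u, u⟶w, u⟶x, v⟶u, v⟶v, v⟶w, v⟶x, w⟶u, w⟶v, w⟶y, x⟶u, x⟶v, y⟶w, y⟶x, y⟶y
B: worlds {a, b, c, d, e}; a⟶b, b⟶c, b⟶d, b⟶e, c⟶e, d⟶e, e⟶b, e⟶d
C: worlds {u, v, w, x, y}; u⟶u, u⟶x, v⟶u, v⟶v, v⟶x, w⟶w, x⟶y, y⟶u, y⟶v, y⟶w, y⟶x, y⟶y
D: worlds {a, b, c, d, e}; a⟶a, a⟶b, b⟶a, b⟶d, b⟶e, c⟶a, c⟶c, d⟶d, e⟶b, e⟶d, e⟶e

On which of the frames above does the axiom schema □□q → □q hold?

Frame correspondent (Sahlqvist): ∀x ∀y (Rxy → ∃z (Rxz ∧ Rzy)) — i.e. density.
A: ✓.
B: fails — Rbc but no z with Rbz and Rzc.
C: ✓.
D: ✓.

A, C, D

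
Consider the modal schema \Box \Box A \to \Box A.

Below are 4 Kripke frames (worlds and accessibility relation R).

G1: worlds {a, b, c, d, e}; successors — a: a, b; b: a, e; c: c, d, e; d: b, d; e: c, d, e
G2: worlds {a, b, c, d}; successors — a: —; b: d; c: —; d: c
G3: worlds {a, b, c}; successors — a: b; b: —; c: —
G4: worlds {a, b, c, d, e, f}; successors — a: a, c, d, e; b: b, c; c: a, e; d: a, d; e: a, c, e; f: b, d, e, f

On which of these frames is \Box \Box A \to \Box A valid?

Frame correspondent (Sahlqvist): \forall x \forall y (Rxy \to \exists z (Rxz \wedge Rzy)) — i.e. density.
G1: condition met.
G2: fails — Rdc but no z with Rdz and Rzc.
G3: fails — Rab but no z with Raz and Rzb.
G4: condition met.

G1, G4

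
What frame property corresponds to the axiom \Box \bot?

This is the Ver axiom.
It corresponds to emptiness of R: \forall x \forall y \neg Rxy.

Emptiness of R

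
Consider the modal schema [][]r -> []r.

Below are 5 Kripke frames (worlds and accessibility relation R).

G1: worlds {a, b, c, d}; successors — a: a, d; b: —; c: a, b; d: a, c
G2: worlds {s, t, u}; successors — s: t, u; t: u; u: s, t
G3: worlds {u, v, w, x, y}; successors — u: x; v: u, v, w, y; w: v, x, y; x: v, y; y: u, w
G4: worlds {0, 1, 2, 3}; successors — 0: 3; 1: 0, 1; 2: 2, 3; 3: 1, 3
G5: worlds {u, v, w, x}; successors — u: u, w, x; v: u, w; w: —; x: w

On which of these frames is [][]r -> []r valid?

This is the axiom for density; its first-order frame correspondent is forall x forall y (Rxy -> exists z (Rxz & Rzy)).
G1: fails — Rdc but no z with Rdz and Rzc.
G2: fails — Rus but no z with Ruz and Rzs.
G3: fails — Rwx but no z with Rwz and Rzx.
G4: condition met.
G5: fails — Rxw but no z with Rxz and Rzw.

G4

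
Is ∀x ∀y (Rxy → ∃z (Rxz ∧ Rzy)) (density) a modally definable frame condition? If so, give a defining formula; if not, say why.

The condition is density. A defining modal formula is □□p → □p.
Suppose □□p→□p is valid. Take Rxy and set V(p)={w : xR²w}. Then □□p at x, so □p at x, so p at y, i.e. ∃z(Rxz∧Rzy).

Yes, by □□p → □p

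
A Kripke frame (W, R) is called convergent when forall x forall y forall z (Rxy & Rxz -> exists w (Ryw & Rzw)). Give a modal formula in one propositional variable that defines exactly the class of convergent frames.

◇□q → □◇q

This is convergence; the standard corresponding axiom is .2: ◇□q → □◇q.
Suppose ◇□q→□◇q is valid. Take Rxy, Rxz and set V(q)={w : Ryw}. Then □q at y so ◇□q at x, so □◇q at x, so ◇q at z, giving w with Rzw and Ryw.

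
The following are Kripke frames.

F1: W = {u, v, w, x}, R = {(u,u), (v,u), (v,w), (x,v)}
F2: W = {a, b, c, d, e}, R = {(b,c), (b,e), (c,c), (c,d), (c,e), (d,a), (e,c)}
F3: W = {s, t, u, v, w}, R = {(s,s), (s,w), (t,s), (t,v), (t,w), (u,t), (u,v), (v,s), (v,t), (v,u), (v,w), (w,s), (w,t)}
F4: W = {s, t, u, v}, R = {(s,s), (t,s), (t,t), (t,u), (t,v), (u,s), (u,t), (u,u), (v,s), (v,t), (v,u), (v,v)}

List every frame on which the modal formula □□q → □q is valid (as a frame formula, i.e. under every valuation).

F4

This is the axiom for density; its first-order frame correspondent is ∀x ∀y (Rxy → ∃z (Rxz ∧ Rzy)).
F1: fails — Rvw but no z with Rvz and Rzw.
F2: fails — Rda but no z with Rdz and Rza.
F3: fails — Rwt but no z with Rwz and Rzt.
F4: holds.
Valid on: F4.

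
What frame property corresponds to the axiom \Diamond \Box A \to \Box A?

the Euclidean property: \forall x \forall y \forall z (Rxy \wedge Rxz \to Ryz)

Replacing A by ¬A and contraposing gives the equivalent schema ◇A → □◇A.
Suppose ◇A→□◇A is valid. Take Rxy, Rxz and set V(A)={y}. Then ◇A at x, so □◇A at x, so ◇A at z, so some w with Rzw has A; w=y, i.e. Rzy. By symmetry of the argument, Ryz.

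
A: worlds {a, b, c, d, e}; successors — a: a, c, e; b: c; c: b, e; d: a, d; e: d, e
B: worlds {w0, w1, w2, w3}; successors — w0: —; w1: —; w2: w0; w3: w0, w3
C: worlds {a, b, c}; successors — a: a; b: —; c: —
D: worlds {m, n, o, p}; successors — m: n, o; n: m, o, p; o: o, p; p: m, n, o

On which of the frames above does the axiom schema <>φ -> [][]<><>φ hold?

Frame correspondent (Sahlqvist): forall x forall y forall z ((xRy & x R^2 z) -> exists w (y = w & z R^2 w)) — i.e. a generalized confluence (Geach) condition.
A: fails — aRa, aR²b but no w with a=w and bR²w.
B: fails — w3Rw0, w3R²w0 but no w with w0=w and w0R²w.
C: satisfies the condition.
D: fails — mRn, mR²m but no w with n=w and mR²w.

C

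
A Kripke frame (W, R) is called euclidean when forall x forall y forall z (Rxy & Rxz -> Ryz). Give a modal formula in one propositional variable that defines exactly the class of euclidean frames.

◇p → □◇p

A defining formula is ◇p → □◇p (the 5 axiom).
Suppose ◇p→□◇p is valid. Take Rxy, Rxz and set V(p)={y}. Then ◇p at x, so □◇p at x, so ◇p at z, so some w with Rzw has p; w=y, i.e. Rzy. By symmetry of the argument, Ryz.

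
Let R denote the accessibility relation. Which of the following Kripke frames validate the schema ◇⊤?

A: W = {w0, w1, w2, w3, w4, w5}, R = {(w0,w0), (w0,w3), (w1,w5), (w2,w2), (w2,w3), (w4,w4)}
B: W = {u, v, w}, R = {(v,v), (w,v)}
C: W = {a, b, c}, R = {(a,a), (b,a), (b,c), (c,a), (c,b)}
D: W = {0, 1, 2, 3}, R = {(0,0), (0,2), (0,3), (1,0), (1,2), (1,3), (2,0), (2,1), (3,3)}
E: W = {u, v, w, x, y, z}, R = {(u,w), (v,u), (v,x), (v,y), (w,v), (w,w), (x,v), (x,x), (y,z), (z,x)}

C, D, E

The schema corresponds to seriality: ∀x ∃y Rxy.
A: fails — world w3 has no successor.
B: fails — world u has no successor.
C: ✓.
D: ✓.
E: ✓.
Valid on: C, D, E.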